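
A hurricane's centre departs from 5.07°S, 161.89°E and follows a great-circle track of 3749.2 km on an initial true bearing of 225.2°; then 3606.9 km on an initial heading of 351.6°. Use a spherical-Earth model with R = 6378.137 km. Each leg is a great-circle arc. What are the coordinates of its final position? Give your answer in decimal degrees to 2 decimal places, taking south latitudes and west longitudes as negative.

Apply the spherical direct solution leg by leg, carrying full precision between legs.
Leg 1: from (-5.07°, 161.89°), δ = 3749.2/6378.137 = 0.587821 rad, θ = 225.2° → φ = -27.57°, λ = 135.54°.
Leg 2: from (-27.57°, 135.54°), δ = 3606.9/6378.137 = 0.565510 rad, θ = 351.6° → φ = 4.54°, λ = 131.03°.

latitude 4.54°, longitude 131.03°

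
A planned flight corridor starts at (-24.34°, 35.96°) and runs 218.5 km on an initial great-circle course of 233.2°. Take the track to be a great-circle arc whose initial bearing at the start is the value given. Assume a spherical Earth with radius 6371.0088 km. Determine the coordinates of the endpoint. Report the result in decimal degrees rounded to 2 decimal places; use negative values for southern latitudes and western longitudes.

latitude -25.51°, longitude 34.22°

Angular distance δ = d/R = 218.5 / 6371.0088 = 0.034296 rad.
With φ₁ = -24.34° = -0.424813 rad and θ = 233.2° = 4.070108 rad:
Destination latitude: φ₂ = arcsin( sin φ₁ cos δ + cos φ₁ sin δ cos θ ) = arcsin(-0.430623) = -25.51°.
Δλ = atan2( sin θ sin δ cos φ₁ , cos δ − sin φ₁ sin φ₂ ) = atan2(-0.025016, 0.821931) = -0.030426 rad = -1.74°.
λ₂ = λ₁ + Δλ = 34.22°.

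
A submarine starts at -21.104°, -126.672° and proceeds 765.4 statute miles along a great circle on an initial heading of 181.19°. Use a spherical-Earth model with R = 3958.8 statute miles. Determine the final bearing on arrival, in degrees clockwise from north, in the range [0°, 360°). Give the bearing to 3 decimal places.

δ = 765.4/3958.8 = 0.193341 rad (11.0776°).
Converting: φ₁ = -0.368334 rad, θ = 3.162362 rad.
Applying the spherical law of cosines for sides, sin φ₂ = sin φ₁ cos δ + cos φ₁ sin δ cos θ = -0.532567, so φ₂ = -32.179°.
Then Δλ = atan2(-0.003723, 0.789611) = -0.004715 rad, from sin θ sin δ cos φ₁ over cos δ − sin φ₁ sin φ₂.
λ₂ = λ₁ + Δλ = -126.942°.
The forward bearing on arrival equals the back-azimuth from the destination plus 180°.
Back-azimuth from P₂ (-32.179°, -126.942°) to P₁ (-21.104°, -126.672°), with Δλ' = λ₁ − λ₂ = 0.270°: atan2( sin Δλ' cos φ₁ , cos φ₂ sin φ₁ − sin φ₂ cos φ₁ cos Δλ' ) = 1.312°.
Final bearing = (1.312° + 180°) mod 360° = 181.312°.

final bearing 181.312°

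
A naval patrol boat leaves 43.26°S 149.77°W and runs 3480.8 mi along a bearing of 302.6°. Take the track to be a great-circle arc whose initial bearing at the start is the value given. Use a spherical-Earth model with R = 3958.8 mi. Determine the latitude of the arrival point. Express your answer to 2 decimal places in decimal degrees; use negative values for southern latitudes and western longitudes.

latitude -7.75°

The arc subtends δ = 3480.8/3958.8 = 0.879256 rad at the centre.
Converting: φ₁ = -0.755029 rad, θ = 5.281366 rad.
Applying the spherical law of cosines for sides, sin φ₂ = sin φ₁ cos δ + cos φ₁ sin δ cos θ = -0.134817, so φ₂ = -7.75°.
Δλ = atan2( sin θ sin δ cos φ₁ , cos δ − sin φ₁ sin φ₂ ) = atan2(-0.472571, 0.545333) = -0.714037 rad = -40.91°.
λ₂ = -149.77° + -40.91° = -190.68°, normalized to (−180°, 180°] → 169.32°.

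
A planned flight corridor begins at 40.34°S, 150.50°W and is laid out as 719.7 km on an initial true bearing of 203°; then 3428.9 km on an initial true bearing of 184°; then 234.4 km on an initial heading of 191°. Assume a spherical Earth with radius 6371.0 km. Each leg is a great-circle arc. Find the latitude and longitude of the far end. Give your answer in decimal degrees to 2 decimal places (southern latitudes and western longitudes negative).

latitude -78.92°, longitude -165.30°

Apply the spherical direct solution leg by leg, carrying full precision between legs.
Leg 1: from (-40.34°, -150.50°), δ = 719.7/6371 = 0.112965 rad, θ = 203° → φ = -46.24°, λ = -154.15°.
Leg 2: from (-46.24°, -154.15°), δ = 3428.9/6371 = 0.538204 rad, θ = 184° → φ = -76.86°, λ = -163.20°.
Leg 3: from (-76.86°, -163.20°), δ = 234.4/6371 = 0.036792 rad, θ = 191° → φ = -78.92°, λ = -165.30°.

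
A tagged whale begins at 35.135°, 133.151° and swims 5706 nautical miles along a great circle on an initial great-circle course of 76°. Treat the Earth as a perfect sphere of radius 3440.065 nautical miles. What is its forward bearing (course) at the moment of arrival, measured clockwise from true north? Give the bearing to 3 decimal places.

final bearing 126.662°

Angular distance δ = d/R = 5706 / 3440.065 = 1.658690 rad.
Start latitude φ₁ = 0.613221 rad; initial bearing θ = 1.326450 rad.
Destination latitude: φ₂ = arcsin( sin φ₁ cos δ + cos φ₁ sin δ cos θ ) = arcsin(0.146562) = 8.428°.
For the longitude increment, Δλ = atan2( sin θ sin δ cos φ₁, cos δ − sin φ₁ sin φ₂ ) = atan2(0.790443, -0.172127) = 102.285°.
λ₂ = 133.151° + 102.285° = 235.436°, normalized to (−180°, 180°] → -124.564°.
The forward bearing on arrival equals the back-azimuth from the destination plus 180°.
Back-azimuth from P₂ (8.428°, -124.564°) to P₁ (35.135°, 133.151°), with Δλ' = λ₁ − λ₂ = 257.715°: atan2( sin Δλ' cos φ₁ , cos φ₂ sin φ₁ − sin φ₂ cos φ₁ cos Δλ' ) = 306.662°.
Final bearing = (306.662° + 180°) mod 360° = 126.662°.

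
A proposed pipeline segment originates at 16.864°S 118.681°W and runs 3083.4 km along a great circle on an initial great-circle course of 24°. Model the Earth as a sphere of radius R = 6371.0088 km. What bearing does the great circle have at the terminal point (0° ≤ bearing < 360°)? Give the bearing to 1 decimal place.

δ = 3083.4/6371.0088 = 0.483974 rad (27.7296°).
Start latitude φ₁ = -0.294332 rad; initial bearing θ = 0.418879 rad.
Destination latitude: φ₂ = arcsin( sin φ₁ cos δ + cos φ₁ sin δ cos θ ) = arcsin(0.150009) = 8.627°.
For the longitude increment, Δλ = atan2( sin θ sin δ cos φ₁, cos δ − sin φ₁ sin φ₂ ) = atan2(0.181116, 0.928671) = 11.036°.
λ₂ = -118.681° + 11.036° = -107.645°.
The forward bearing on arrival equals the back-azimuth from the destination plus 180°.
Back-azimuth from P₂ (8.6°, -107.6°) to P₁ (-16.9°, -118.7°), with Δλ' = λ₁ − λ₂ = -11.0°: atan2( sin Δλ' cos φ₁ , cos φ₂ sin φ₁ − sin φ₂ cos φ₁ cos Δλ' ) = 203.2°.
Final bearing = (203.2° + 180°) mod 360° = 23.2°.

final bearing 23.2°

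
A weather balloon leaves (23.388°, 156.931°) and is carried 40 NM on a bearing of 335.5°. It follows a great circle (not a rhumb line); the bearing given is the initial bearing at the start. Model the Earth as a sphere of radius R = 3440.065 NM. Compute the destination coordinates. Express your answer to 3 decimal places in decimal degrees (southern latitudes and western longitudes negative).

The arc subtends δ = 40/3440.065 = 0.011628 rad at the centre.
Converting: φ₁ = 0.408198 rad, θ = 5.855580 rad.
sin φ₂ = sin φ₁ cos δ + cos φ₁ sin δ cos θ = (0.396956)(0.999932) + (0.917838)(0.011627)(0.909961) = 0.406640
φ₂ = asin(0.406640) = 0.418773 rad = 23.994°.
Δλ = atan2( sin θ sin δ cos φ₁ , cos δ − sin φ₁ sin φ₂ ) = atan2(-0.004426, 0.838514) = -0.005278 rad = -0.302°.
λ₂ = 156.931° + -0.302° = 156.629°.

latitude 23.994°, longitude 156.629°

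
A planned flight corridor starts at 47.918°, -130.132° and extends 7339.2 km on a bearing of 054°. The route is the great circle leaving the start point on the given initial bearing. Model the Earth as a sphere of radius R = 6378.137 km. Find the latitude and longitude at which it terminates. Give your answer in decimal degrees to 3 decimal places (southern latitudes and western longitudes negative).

latitude 41.482°, longitude -30.530°

The arc subtends δ = 7339.2/6378.137 = 1.150681 rad at the centre.
With φ₁ = 47.918° = 0.836327 rad and θ = 54° = 0.942478 rad:
Destination latitude: φ₂ = arcsin( sin φ₁ cos δ + cos φ₁ sin δ cos θ ) = arcsin(0.662387) = 41.482°.
Δλ = atan2( sin θ sin δ cos φ₁ , cos δ − sin φ₁ sin φ₂ ) = atan2(0.495049, -0.083749) = 1.738382 rad = 99.602°.
λ₂ = -130.132° + 99.602° = -30.530°.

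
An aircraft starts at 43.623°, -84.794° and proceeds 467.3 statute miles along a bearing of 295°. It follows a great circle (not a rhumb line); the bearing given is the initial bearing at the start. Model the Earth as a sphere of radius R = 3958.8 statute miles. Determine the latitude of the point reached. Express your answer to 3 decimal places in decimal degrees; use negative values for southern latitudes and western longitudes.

latitude 46.149°

The arc subtends δ = 467.3/3958.8 = 0.118041 rad at the centre.
Converting: φ₁ = 0.761365 rad, θ = 5.148721 rad.
Destination latitude: φ₂ = arcsin( sin φ₁ cos δ + cos φ₁ sin δ cos θ ) = arcsin(0.721138) = 46.149°.
For the longitude increment, Δλ = atan2( sin θ sin δ cos φ₁, cos δ − sin φ₁ sin φ₂ ) = atan2(-0.077264, 0.495521) = -8.862°.
Hence λ₂ = -84.794° + -8.862° = -93.656°.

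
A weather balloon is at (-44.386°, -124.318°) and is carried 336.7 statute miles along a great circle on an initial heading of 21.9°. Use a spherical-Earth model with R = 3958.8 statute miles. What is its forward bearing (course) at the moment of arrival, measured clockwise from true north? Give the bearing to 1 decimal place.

final bearing 20.3°

The arc subtends δ = 336.7/3958.8 = 0.085051 rad at the centre.
With φ₁ = -44.386° = -0.774682 rad and θ = 21.9° = 0.382227 rad:
Applying the spherical law of cosines for sides, sin φ₂ = sin φ₁ cos δ + cos φ₁ sin δ cos θ = -0.640633, so φ₂ = -39.839°.
Then Δλ = atan2(0.022643, 0.548270) = 0.041276 rad, from sin θ sin δ cos φ₁ over cos δ − sin φ₁ sin φ₂.
λ₂ = λ₁ + Δλ = -121.953°.
The forward bearing on arrival equals the back-azimuth from the destination plus 180°.
Back-azimuth from P₂ (-39.8°, -122.0°) to P₁ (-44.4°, -124.3°), with Δλ' = λ₁ − λ₂ = -2.4°: atan2( sin Δλ' cos φ₁ , cos φ₂ sin φ₁ − sin φ₂ cos φ₁ cos Δλ' ) = 200.3°.
Final bearing = (200.3° + 180°) mod 360° = 20.3°.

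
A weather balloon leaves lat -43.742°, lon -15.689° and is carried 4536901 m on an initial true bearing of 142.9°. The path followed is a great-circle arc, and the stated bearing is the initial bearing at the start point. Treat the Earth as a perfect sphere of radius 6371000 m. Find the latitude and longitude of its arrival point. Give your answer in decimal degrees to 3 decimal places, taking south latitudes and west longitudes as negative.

latitude -64.146°, longitude 48.984°

δ = 4536901/6371000 = 0.712118 rad (40.8013°).
Start latitude φ₁ = -0.763442 rad; initial bearing θ = 2.494076 rad.
Applying the spherical law of cosines for sides, sin φ₂ = sin φ₁ cos δ + cos φ₁ sin δ cos θ = -0.899911, so φ₂ = -64.146°.
Then Δλ = atan2(0.284764, 0.134770) = 1.128761 rad, from sin θ sin δ cos φ₁ over cos δ − sin φ₁ sin φ₂.
λ₂ = λ₁ + Δλ = 48.984°.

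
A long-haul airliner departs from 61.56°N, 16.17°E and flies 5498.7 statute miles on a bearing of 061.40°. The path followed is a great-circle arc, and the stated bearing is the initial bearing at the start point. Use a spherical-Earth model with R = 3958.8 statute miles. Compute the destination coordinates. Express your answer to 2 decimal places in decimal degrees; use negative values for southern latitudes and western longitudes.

latitude 22.53°, longitude 126.96°

Angular distance δ = d/R = 5498.7 / 3958.8 = 1.388982 rad.
Start latitude φ₁ = 1.074425 rad; initial bearing θ = 1.071632 rad.
Applying the spherical law of cosines for sides, sin φ₂ = sin φ₁ cos δ + cos φ₁ sin δ cos θ = 0.383207, so φ₂ = 22.53°.
Δλ = atan2( sin θ sin δ cos φ₁ , cos δ − sin φ₁ sin φ₂ ) = atan2(0.411237, -0.156145) = 1.933679 rad = 110.79°.
λ₂ = λ₁ + Δλ = 126.96°.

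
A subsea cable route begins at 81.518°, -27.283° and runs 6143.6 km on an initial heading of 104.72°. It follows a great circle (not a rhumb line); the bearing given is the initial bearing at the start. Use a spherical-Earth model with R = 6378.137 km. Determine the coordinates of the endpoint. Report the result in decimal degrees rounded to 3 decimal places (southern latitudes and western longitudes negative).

δ = 6143.6/6378.137 = 0.963228 rad (55.1889°).
With φ₁ = 81.518° = 1.422757 rad and θ = 104.72° = 1.827709 rad:
Applying the spherical law of cosines for sides, sin φ₂ = sin φ₁ cos δ + cos φ₁ sin δ cos θ = 0.533857, so φ₂ = 32.266°.
For the longitude increment, Δλ = atan2( sin θ sin δ cos φ₁, cos δ − sin φ₁ sin φ₂ ) = atan2(0.117127, 0.042855) = 69.903°.
λ₂ = λ₁ + Δλ = 42.620°.

latitude 32.266°, longitude 42.620°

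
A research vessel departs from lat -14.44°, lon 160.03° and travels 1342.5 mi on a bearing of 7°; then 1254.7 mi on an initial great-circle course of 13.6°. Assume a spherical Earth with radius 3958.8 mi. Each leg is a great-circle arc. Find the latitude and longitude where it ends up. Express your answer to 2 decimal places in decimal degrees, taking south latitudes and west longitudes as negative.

latitude 22.47°, longitude 166.91°

Apply the spherical direct solution leg by leg, carrying full precision between legs.
Leg 1: from (-14.44°, 160.03°), δ = 1342.5/3958.8 = 0.339118 rad, θ = 7° → φ = 4.85°, λ = 162.36°.
Leg 2: from (4.85°, 162.36°), δ = 1254.7/3958.8 = 0.316939 rad, θ = 13.6° → φ = 22.47°, λ = 166.91°.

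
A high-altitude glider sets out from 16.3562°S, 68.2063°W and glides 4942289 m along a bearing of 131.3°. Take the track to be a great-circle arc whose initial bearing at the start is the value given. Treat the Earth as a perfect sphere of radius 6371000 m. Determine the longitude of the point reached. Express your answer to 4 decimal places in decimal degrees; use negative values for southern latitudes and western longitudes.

longitude -24.7316°

Angular distance δ = d/R = 4942289 / 6371000 = 0.775748 rad.
With φ₁ = -16.3562° = -0.285470 rad and θ = 131.3° = 2.291617 rad:
Applying the spherical law of cosines for sides, sin φ₂ = sin φ₁ cos δ + cos φ₁ sin δ cos θ = -0.644501, so φ₂ = -40.1283°.
For the longitude increment, Δλ = atan2( sin θ sin δ cos φ₁, cos δ − sin φ₁ sin φ₂ ) = atan2(0.504782, 0.532401) = 43.4747°.
Hence λ₂ = -68.2063° + 43.4747° = -24.7316°.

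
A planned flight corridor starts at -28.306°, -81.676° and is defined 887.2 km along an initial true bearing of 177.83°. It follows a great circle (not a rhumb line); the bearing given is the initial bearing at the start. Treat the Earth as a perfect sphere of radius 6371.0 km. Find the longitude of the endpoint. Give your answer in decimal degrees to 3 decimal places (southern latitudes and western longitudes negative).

Central angle δ = d/R = 0.139256 rad.
Converting: φ₁ = -0.494033 rad, θ = 3.103719 rad.
sin φ₂ = sin φ₁ cos δ + cos φ₁ sin δ cos θ = (-0.474180)(0.990320) + (0.880428)(0.138806)(-0.999283) = -0.591711
φ₂ = asin(-0.591711) = -0.633180 rad = -36.279°.
Then Δλ = atan2(0.004627, 0.709742) = 0.006520 rad, from sin θ sin δ cos φ₁ over cos δ − sin φ₁ sin φ₂.
Hence λ₂ = -81.676° + 0.374° = -81.302°.

longitude -81.302°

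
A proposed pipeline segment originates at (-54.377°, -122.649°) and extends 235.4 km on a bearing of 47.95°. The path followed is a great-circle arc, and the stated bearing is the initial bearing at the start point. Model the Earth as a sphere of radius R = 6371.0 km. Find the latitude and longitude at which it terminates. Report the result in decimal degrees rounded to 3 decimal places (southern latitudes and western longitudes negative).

Angular distance δ = d/R = 235.4 / 6371 = 0.036949 rad.
Converting: φ₁ = -0.949058 rad, θ = 0.836885 rad.
Destination latitude: φ₂ = arcsin( sin φ₁ cos δ + cos φ₁ sin δ cos θ ) = arcsin(-0.797901) = -52.930°.
Then Δλ = atan2(0.015977, 0.350730) = 0.045522 rad, from sin θ sin δ cos φ₁ over cos δ − sin φ₁ sin φ₂.
λ₂ = λ₁ + Δλ = -120.041°.

latitude -52.930°, longitude -120.041°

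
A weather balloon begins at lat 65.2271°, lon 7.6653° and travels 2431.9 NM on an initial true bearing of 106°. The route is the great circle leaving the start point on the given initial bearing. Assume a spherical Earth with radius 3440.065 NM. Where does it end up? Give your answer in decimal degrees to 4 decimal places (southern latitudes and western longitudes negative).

The arc subtends δ = 2431.9/3440.065 = 0.706934 rad at the centre.
With φ₁ = 65.2271° = 1.138428 rad and θ = 106° = 1.850049 rad:
sin φ₂ = sin φ₁ cos δ + cos φ₁ sin δ cos θ = (0.907976)(0.760357) + (0.419023)(0.649506)(-0.275637) = 0.615369
φ₂ = asin(0.615369) = 0.662853 rad = 37.9787°.
Then Δλ = atan2(0.261615, 0.201617) = 0.914201 rad, from sin θ sin δ cos φ₁ over cos δ − sin φ₁ sin φ₂.
Hence λ₂ = 7.6653° + 52.3799° = 60.0452°.

latitude 37.9787°, longitude 60.0452°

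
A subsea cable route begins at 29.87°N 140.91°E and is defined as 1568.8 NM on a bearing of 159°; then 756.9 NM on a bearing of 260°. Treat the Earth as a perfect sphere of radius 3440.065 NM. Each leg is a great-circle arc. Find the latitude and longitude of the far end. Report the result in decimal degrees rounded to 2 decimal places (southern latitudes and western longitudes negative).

latitude 2.91°, longitude 137.60°

Apply the spherical direct solution leg by leg, carrying full precision between legs.
Leg 1: from (29.87°, 140.91°), δ = 1568.8/3440.065 = 0.456038 rad, θ = 159° → φ = 5.20°, λ = 150.03°.
Leg 2: from (5.20°, 150.03°), δ = 756.9/3440.065 = 0.220025 rad, θ = 260° → φ = 2.91°, λ = 137.60°.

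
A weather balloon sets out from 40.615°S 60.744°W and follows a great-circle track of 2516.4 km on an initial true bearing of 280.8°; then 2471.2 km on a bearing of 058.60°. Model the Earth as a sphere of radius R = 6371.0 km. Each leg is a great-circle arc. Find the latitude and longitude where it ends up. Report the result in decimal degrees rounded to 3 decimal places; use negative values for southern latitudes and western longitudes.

latitude -19.905°, longitude -67.483°

Apply the spherical direct solution leg by leg, carrying full precision between legs.
Leg 1: from (-40.615°, -60.744°), δ = 2516.4/6371 = 0.394977 rad, θ = 280.8° → φ = -33.101°, λ = -87.565°.
Leg 2: from (-33.101°, -87.565°), δ = 2471.2/6371 = 0.387883 rad, θ = 58.6° → φ = -19.905°, λ = -67.483°.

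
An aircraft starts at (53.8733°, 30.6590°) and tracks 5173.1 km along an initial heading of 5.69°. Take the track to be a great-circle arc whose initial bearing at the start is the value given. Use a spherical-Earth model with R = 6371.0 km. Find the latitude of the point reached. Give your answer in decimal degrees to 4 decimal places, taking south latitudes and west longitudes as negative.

Angular distance δ = d/R = 5173.1 / 6371 = 0.811976 rad.
Converting: φ₁ = 0.940266 rad, θ = 0.099309 rad.
Applying the spherical law of cosines for sides, sin φ₂ = sin φ₁ cos δ + cos φ₁ sin δ cos θ = 0.981476, so φ₂ = 78.9546°.
Then Δλ = atan2(0.042417, -0.104687) = 2.756631 rad, from sin θ sin δ cos φ₁ over cos δ − sin φ₁ sin φ₂.
λ₂ = 30.6590° + 157.9433° = 188.6023°, normalized to (−180°, 180°] → -171.3977°.

latitude 78.9546°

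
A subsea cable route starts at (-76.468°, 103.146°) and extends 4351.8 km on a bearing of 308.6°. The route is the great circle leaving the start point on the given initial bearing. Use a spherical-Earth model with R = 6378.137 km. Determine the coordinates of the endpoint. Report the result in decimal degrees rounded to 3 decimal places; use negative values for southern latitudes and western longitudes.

Central angle δ = d/R = 0.682300 rad.
Start latitude φ₁ = -1.334618 rad; initial bearing θ = 5.386086 rad.
Destination latitude: φ₂ = arcsin( sin φ₁ cos δ + cos φ₁ sin δ cos θ ) = arcsin(-0.662527) = -41.493°.
Δλ = atan2( sin θ sin δ cos φ₁ , cos δ − sin φ₁ sin φ₂ ) = atan2(-0.115312, 0.131990) = -0.718060 rad = -41.142°.
Hence λ₂ = 103.146° + -41.142° = 62.004°.

latitude -41.493°, longitude 62.004°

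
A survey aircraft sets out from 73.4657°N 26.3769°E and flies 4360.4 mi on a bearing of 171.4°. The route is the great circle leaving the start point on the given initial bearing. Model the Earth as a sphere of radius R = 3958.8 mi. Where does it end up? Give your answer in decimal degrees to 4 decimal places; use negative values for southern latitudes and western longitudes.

latitude 10.5238°, longitude 34.1729°

Central angle δ = d/R = 1.101445 rad.
Converting: φ₁ = 1.282218 rad, θ = 2.991494 rad.
Applying the spherical law of cosines for sides, sin φ₂ = sin φ₁ cos δ + cos φ₁ sin δ cos θ = 0.182644, so φ₂ = 10.5238°.
For the longitude increment, Δλ = atan2( sin θ sin δ cos φ₁, cos δ − sin φ₁ sin φ₂ ) = atan2(0.037954, 0.277216) = 7.7960°.
λ₂ = λ₁ + Δλ = 34.1729°.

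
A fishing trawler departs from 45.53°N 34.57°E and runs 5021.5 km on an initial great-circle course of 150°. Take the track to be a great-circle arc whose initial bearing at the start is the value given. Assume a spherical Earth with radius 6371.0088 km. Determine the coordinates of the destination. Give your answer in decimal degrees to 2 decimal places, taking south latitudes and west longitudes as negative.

δ = 5021.5/6371.0088 = 0.788180 rad (45.1594°).
With φ₁ = 45.53° = 0.794648 rad and θ = 150° = 2.617994 rad:
Applying the spherical law of cosines for sides, sin φ₂ = sin φ₁ cos δ + cos φ₁ sin δ cos θ = 0.073018, so φ₂ = 4.19°.
Δλ = atan2( sin θ sin δ cos φ₁ , cos δ − sin φ₁ sin φ₂ ) = atan2(0.248365, 0.653030) = 0.363432 rad = 20.82°.
λ₂ = λ₁ + Δλ = 55.39°.

latitude 4.19°, longitude 55.39°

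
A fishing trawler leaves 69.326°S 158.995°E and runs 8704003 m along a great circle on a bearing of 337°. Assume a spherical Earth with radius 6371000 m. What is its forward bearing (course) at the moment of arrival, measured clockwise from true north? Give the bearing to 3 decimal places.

Angular distance δ = d/R = 8704003 / 6371000 = 1.366191 rad.
Start latitude φ₁ = -1.209967 rad; initial bearing θ = 5.881760 rad.
Destination latitude: φ₂ = arcsin( sin φ₁ cos δ + cos φ₁ sin δ cos θ ) = arcsin(0.128109) = 7.360°.
For the longitude increment, Δλ = atan2( sin θ sin δ cos φ₁, cos δ − sin φ₁ sin φ₂ ) = atan2(-0.135070, 0.323040) = -22.691°.
λ₂ = λ₁ + Δλ = 136.304°.
The forward bearing on arrival equals the back-azimuth from the destination plus 180°.
Back-azimuth from P₂ (7.360°, 136.304°) to P₁ (-69.326°, 158.995°), with Δλ' = λ₁ − λ₂ = 22.691°: atan2( sin Δλ' cos φ₁ , cos φ₂ sin φ₁ − sin φ₂ cos φ₁ cos Δλ' ) = 172.005°.
Final bearing = (172.005° + 180°) mod 360° = 352.005°.

final bearing 352.005°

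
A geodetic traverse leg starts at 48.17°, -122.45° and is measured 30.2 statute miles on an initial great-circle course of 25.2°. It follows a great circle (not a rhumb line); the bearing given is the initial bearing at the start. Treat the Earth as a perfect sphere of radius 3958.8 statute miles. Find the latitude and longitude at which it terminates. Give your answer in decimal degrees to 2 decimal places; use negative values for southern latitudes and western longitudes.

The arc subtends δ = 30.2/3958.8 = 0.007629 rad at the centre.
Converting: φ₁ = 0.840725 rad, θ = 0.439823 rad.
Destination latitude: φ₂ = arcsin( sin φ₁ cos δ + cos φ₁ sin δ cos θ ) = arcsin(0.749709) = 48.57°.
For the longitude increment, Δλ = atan2( sin θ sin δ cos φ₁, cos δ − sin φ₁ sin φ₂ ) = atan2(0.002166, 0.441343) = 0.28°.
λ₂ = -122.45° + 0.28° = -122.17°.

latitude 48.57°, longitude -122.17°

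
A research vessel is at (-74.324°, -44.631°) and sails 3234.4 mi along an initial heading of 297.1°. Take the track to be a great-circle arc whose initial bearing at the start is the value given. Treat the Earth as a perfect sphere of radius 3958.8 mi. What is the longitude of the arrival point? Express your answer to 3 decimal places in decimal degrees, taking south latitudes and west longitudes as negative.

Angular distance δ = d/R = 3234.4 / 3958.8 = 0.817015 rad.
Start latitude φ₁ = -1.297199 rad; initial bearing θ = 5.185373 rad.
sin φ₂ = sin φ₁ cos δ + cos φ₁ sin δ cos θ = (-0.962805)(0.684400) + (0.270197)(0.729106)(0.455545) = -0.569201
φ₂ = asin(-0.569201) = -0.605533 rad = -34.695°.
Then Δλ = atan2(-0.175374, 0.136371) = -0.909863 rad, from sin θ sin δ cos φ₁ over cos δ − sin φ₁ sin φ₂.
λ₂ = λ₁ + Δλ = -96.762°.

longitude -96.762°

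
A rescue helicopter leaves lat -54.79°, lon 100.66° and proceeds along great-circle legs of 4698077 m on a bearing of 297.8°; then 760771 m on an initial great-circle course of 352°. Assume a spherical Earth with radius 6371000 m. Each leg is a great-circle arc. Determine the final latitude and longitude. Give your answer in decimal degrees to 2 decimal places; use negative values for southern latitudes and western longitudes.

Apply the spherical direct solution leg by leg, carrying full precision between legs.
Leg 1: from (-54.79°, 100.66°), δ = 4698077/6371000 = 0.737416 rad, θ = 297.8° → φ = -25.09°, λ = 59.61°.
Leg 2: from (-25.09°, 59.61°), δ = 760771/6371000 = 0.119412 rad, θ = 352° → φ = -18.31°, λ = 58.61°.

latitude -18.31°, longitude 58.61°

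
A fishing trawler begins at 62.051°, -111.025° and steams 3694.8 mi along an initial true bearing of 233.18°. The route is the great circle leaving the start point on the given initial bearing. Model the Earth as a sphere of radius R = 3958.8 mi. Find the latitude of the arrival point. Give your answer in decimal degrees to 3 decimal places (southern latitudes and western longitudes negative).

δ = 3694.8/3958.8 = 0.933313 rad (53.4749°).
Converting: φ₁ = 1.082994 rad, θ = 4.069759 rad.
sin φ₂ = sin φ₁ cos δ + cos φ₁ sin δ cos θ = (0.883365)(0.595175) + (0.468685)(0.803596)(-0.599303) = 0.300039
φ₂ = asin(0.300039) = 0.304733 rad = 17.460°.
For the longitude increment, Δλ = atan2( sin θ sin δ cos φ₁, cos δ − sin φ₁ sin φ₂ ) = atan2(-0.301504, 0.330131) = -42.405°.
λ₂ = λ₁ + Δλ = -153.430°.

latitude 17.460°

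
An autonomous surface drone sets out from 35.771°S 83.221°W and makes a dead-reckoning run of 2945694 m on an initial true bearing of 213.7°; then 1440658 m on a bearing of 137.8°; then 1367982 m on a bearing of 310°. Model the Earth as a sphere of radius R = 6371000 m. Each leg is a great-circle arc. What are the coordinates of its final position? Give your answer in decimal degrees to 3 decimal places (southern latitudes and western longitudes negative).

Apply the spherical direct solution leg by leg, carrying full precision between legs.
Leg 1: from (-35.771°, -83.221°), δ = 2945694/6371000 = 0.462360 rad, θ = 213.7° → φ = -55.514°, λ = -109.141°.
Leg 2: from (-55.514°, -109.141°), δ = 1440658/6371000 = 0.226127 rad, θ = 137.8° → φ = -63.809°, λ = -89.190°.
Leg 3: from (-63.809°, -89.190°), δ = 1367982/6371000 = 0.214720 rad, θ = 310° → φ = -54.713°, λ = -105.603°.

latitude -54.713°, longitude -105.603°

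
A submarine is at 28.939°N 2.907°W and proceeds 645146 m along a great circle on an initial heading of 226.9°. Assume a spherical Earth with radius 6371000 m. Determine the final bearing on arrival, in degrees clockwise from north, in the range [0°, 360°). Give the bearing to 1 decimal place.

final bearing 224.8°

The arc subtends δ = 645146/6371000 = 0.101263 rad at the centre.
Converting: φ₁ = 0.505081 rad, θ = 3.960152 rad.
sin φ₂ = sin φ₁ cos δ + cos φ₁ sin δ cos θ = (0.483878)(0.994877) + (0.875135)(0.101090)(-0.683274) = 0.420952
φ₂ = asin(0.420952) = 0.434495 rad = 24.895°.
For the longitude increment, Δλ = atan2( sin θ sin δ cos φ₁, cos δ − sin φ₁ sin φ₂ ) = atan2(-0.064596, 0.791188) = -4.667°.
λ₂ = -2.907° + -4.667° = -7.574°.
The forward bearing on arrival equals the back-azimuth from the destination plus 180°.
Back-azimuth from P₂ (24.9°, -7.6°) to P₁ (28.9°, -2.9°), with Δλ' = λ₁ − λ₂ = 4.7°: atan2( sin Δλ' cos φ₁ , cos φ₂ sin φ₁ − sin φ₂ cos φ₁ cos Δλ' ) = 44.8°.
Final bearing = (44.8° + 180°) mod 360° = 224.8°.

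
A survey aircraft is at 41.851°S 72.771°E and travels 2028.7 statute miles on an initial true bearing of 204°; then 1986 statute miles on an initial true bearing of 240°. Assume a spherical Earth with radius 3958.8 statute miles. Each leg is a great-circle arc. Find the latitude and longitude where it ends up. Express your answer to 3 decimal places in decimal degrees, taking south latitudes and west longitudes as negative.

latitude -64.068°, longitude -29.116°

Apply the spherical direct solution leg by leg, carrying full precision between legs.
Leg 1: from (-41.851°, 72.771°), δ = 2028.7/3958.8 = 0.512453 rad, θ = 204° → φ = -66.226°, λ = 43.121°.
Leg 2: from (-66.226°, 43.121°), δ = 1986/3958.8 = 0.501667 rad, θ = 240° → φ = -64.068°, λ = -29.116°.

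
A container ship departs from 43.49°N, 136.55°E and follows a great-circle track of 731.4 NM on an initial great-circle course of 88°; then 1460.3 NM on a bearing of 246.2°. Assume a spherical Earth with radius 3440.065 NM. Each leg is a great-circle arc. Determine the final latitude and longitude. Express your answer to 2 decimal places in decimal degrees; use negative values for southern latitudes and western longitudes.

latitude 29.72°, longitude 127.51°

Apply the spherical direct solution leg by leg, carrying full precision between legs.
Leg 1: from (43.49°, 136.55°), δ = 731.4/3440.065 = 0.212612 rad, θ = 88° → φ = 42.69°, λ = 153.22°.
Leg 2: from (42.69°, 153.22°), δ = 1460.3/3440.065 = 0.424498 rad, θ = 246.2° → φ = 29.72°, λ = 127.51°.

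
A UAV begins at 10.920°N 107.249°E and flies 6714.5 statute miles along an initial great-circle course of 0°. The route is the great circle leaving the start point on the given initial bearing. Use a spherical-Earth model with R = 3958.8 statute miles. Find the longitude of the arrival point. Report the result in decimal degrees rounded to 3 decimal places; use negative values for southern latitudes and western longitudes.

longitude -72.751°

Angular distance δ = d/R = 6714.5 / 3958.8 = 1.696095 rad.
Converting: φ₁ = 0.190590 rad, θ = 0.000000 rad.
Applying the spherical law of cosines for sides, sin φ₂ = sin φ₁ cos δ + cos φ₁ sin δ cos θ = 0.950521, so φ₂ = 71.901°.
Then Δλ = atan2(0.000000, -0.305036) = 3.141593 rad, from sin θ sin δ cos φ₁ over cos δ − sin φ₁ sin φ₂.
λ₂ = 107.249° + 180.000° = 287.249°, normalized to (−180°, 180°] → -72.751°.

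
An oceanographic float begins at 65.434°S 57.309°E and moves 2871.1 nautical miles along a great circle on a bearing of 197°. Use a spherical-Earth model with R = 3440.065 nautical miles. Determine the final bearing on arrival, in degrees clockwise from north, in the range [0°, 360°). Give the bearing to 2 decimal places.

δ = 2871.1/3440.065 = 0.834606 rad (47.8194°).
Start latitude φ₁ = -1.142039 rad; initial bearing θ = 3.438299 rad.
Destination latitude: φ₂ = arcsin( sin φ₁ cos δ + cos φ₁ sin δ cos θ ) = arcsin(-0.905306) = -64.865°.
For the longitude increment, Δλ = atan2( sin θ sin δ cos φ₁, cos δ − sin φ₁ sin φ₂ ) = atan2(-0.090073, -0.151891) = -149.332°.
λ₂ = 57.309° + -149.332° = -92.023°.
The forward bearing on arrival equals the back-azimuth from the destination plus 180°.
Back-azimuth from P₂ (-64.86°, -92.02°) to P₁ (-65.43°, 57.31°), with Δλ' = λ₁ − λ₂ = 149.33°: atan2( sin Δλ' cos φ₁ , cos φ₂ sin φ₁ − sin φ₂ cos φ₁ cos Δλ' ) = 163.37°.
Final bearing = (163.37° + 180°) mod 360° = 343.37°.

final bearing 343.37°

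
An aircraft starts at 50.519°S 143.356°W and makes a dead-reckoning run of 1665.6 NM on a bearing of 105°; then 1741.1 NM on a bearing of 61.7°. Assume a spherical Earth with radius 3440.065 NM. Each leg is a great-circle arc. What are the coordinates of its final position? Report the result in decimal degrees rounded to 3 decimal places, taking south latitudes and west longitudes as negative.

Apply the spherical direct solution leg by leg, carrying full precision between legs.
Leg 1: from (-50.519°, -143.356°), δ = 1665.6/3440.065 = 0.484177 rad, θ = 105° → φ = -49.440°, λ = -99.611°.
Leg 2: from (-49.440°, -99.611°), δ = 1741.1/3440.065 = 0.506124 rad, θ = 61.7° → φ = -30.999°, λ = -69.745°.

latitude -30.999°, longitude -69.745°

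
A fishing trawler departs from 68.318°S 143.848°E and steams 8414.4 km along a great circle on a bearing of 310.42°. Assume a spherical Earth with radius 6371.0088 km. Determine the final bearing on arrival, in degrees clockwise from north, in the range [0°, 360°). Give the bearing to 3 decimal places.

final bearing 343.664°

Angular distance δ = d/R = 8414.4 / 6371.0088 = 1.320733 rad.
Start latitude φ₁ = -1.192374 rad; initial bearing θ = 5.417851 rad.
Applying the spherical law of cosines for sides, sin φ₂ = sin φ₁ cos δ + cos φ₁ sin δ cos θ = 0.002141, so φ₂ = 0.123°.
Δλ = atan2( sin θ sin δ cos φ₁ , cos δ − sin φ₁ sin φ₂ ) = atan2(-0.272522, 0.249455) = -0.829560 rad = -47.530°.
λ₂ = 143.848° + -47.530° = 96.318°.
The forward bearing on arrival equals the back-azimuth from the destination plus 180°.
Back-azimuth from P₂ (0.123°, 96.318°) to P₁ (-68.318°, 143.848°), with Δλ' = λ₁ − λ₂ = 47.530°: atan2( sin Δλ' cos φ₁ , cos φ₂ sin φ₁ − sin φ₂ cos φ₁ cos Δλ' ) = 163.664°.
Final bearing = (163.664° + 180°) mod 360° = 343.664°.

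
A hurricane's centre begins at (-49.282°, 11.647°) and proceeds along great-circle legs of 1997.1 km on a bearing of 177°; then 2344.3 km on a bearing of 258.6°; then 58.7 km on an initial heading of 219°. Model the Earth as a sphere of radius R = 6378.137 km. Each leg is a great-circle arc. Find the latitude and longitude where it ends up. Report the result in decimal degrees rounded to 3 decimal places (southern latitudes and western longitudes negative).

Apply the spherical direct solution leg by leg, carrying full precision between legs.
Leg 1: from (-49.282°, 11.647°), δ = 1997.1/6378.137 = 0.313117 rad, θ = 177° → φ = -67.182°, λ = 14.029°.
Leg 2: from (-67.182°, 14.029°), δ = 2344.3/6378.137 = 0.367552 rad, θ = 258.6° → φ = -62.588°, λ = -35.887°.
Leg 3: from (-62.588°, -35.887°), δ = 58.7/6378.137 = 0.009203 rad, θ = 219° → φ = -62.996°, λ = -36.618°.

latitude -62.996°, longitude -36.618°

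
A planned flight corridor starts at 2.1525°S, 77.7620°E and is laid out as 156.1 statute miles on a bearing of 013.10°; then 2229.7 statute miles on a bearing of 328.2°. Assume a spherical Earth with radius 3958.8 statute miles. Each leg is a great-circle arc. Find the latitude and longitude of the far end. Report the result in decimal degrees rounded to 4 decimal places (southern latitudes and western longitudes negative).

Apply the spherical direct solution leg by leg, carrying full precision between legs.
Leg 1: from (-2.1525°, 77.7620°), δ = 156.1/3958.8 = 0.039431 rad, θ = 13.1° → φ = 0.0480°, λ = 78.2739°.
Leg 2: from (0.0480°, 78.2739°), δ = 2229.7/3958.8 = 0.563226 rad, θ = 328.2° → φ = 27.0315°, λ = 59.8615°.

latitude 27.0315°, longitude 59.8615°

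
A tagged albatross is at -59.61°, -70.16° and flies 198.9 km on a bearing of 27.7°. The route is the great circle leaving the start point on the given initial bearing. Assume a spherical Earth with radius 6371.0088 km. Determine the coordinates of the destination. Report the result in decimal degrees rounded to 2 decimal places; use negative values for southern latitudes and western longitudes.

latitude -58.02°, longitude -68.59°

δ = 198.9/6371.0088 = 0.031220 rad (1.7887°).
Converting: φ₁ = -1.040391 rad, θ = 0.483456 rad.
Applying the spherical law of cosines for sides, sin φ₂ = sin φ₁ cos δ + cos φ₁ sin δ cos θ = -0.848200, so φ₂ = -58.02°.
For the longitude increment, Δλ = atan2( sin θ sin δ cos φ₁, cos δ − sin φ₁ sin φ₂ ) = atan2(0.007340, 0.267853) = 1.57°.
λ₂ = λ₁ + Δλ = -68.59°.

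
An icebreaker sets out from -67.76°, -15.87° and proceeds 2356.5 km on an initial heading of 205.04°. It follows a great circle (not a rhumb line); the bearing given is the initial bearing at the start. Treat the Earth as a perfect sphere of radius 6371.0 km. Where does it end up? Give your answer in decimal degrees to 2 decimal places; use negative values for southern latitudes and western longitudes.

The arc subtends δ = 2356.5/6371 = 0.369879 rad at the centre.
With φ₁ = -67.76° = -1.182635 rad and θ = 205.04° = 3.578623 rad:
Destination latitude: φ₂ = arcsin( sin φ₁ cos δ + cos φ₁ sin δ cos θ ) = arcsin(-0.986973) = -80.74°.
For the longitude increment, Δλ = atan2( sin θ sin δ cos φ₁, cos δ − sin φ₁ sin φ₂ ) = atan2(-0.057911, 0.018822) = -71.99°.
λ₂ = -15.87° + -71.99° = -87.86°.

latitude -80.74°, longitude -87.86°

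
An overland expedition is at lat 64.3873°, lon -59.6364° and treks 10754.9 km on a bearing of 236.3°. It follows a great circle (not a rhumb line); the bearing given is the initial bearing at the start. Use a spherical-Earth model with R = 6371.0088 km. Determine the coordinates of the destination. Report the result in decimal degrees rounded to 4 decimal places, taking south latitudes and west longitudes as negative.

latitude -20.1048°, longitude -121.2606°

The arc subtends δ = 10754.9/6371.0088 = 1.688100 rad at the centre.
Converting: φ₁ = 1.123770 rad, θ = 4.124213 rad.
Destination latitude: φ₂ = arcsin( sin φ₁ cos δ + cos φ₁ sin δ cos θ ) = arcsin(-0.343738) = -20.1048°.
Then Δλ = atan2(-0.357170, 0.192926) = -1.075546 rad, from sin θ sin δ cos φ₁ over cos δ − sin φ₁ sin φ₂.
λ₂ = -59.6364° + -61.6242° = -121.2606°.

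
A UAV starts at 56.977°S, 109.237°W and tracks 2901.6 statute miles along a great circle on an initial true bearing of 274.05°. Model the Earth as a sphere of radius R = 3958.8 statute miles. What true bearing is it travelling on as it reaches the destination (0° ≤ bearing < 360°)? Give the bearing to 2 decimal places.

final bearing 317.32°

Central angle δ = d/R = 0.732949 rad.
Start latitude φ₁ = -0.994436 rad; initial bearing θ = 4.783075 rad.
Applying the spherical law of cosines for sides, sin φ₂ = sin φ₁ cos δ + cos φ₁ sin δ cos θ = -0.597389, so φ₂ = -36.683°.
For the longitude increment, Δλ = atan2( sin θ sin δ cos φ₁, cos δ − sin φ₁ sin φ₂ ) = atan2(-0.363713, 0.242323) = -56.327°.
Hence λ₂ = -109.237° + -56.327° = -165.564°.
The forward bearing on arrival equals the back-azimuth from the destination plus 180°.
Back-azimuth from P₂ (-36.68°, -165.56°) to P₁ (-56.98°, -109.24°), with Δλ' = λ₁ − λ₂ = 56.33°: atan2( sin Δλ' cos φ₁ , cos φ₂ sin φ₁ − sin φ₂ cos φ₁ cos Δλ' ) = 137.32°.
Final bearing = (137.32° + 180°) mod 360° = 317.32°.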